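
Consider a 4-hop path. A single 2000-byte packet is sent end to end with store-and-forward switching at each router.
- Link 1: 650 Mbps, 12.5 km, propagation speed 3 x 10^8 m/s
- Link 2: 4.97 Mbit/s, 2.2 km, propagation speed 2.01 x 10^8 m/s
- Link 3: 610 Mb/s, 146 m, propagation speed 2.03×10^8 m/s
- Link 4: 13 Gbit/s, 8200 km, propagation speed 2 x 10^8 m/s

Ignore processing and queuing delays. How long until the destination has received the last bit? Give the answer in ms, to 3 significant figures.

L = 2000 × 8 = 16000 bits.
Transmission delays (L/R per hop): 0.0246154, 3.21932, 0.0262295, 0.00123077 ms; sum = 3.27139 ms.
Propagation delays (d/s per hop): 0.0416667, 0.0109453, 0.000719212, 41 ms; sum = 41.0533 ms.
End-to-end = 44.3 ms.

44.3 ms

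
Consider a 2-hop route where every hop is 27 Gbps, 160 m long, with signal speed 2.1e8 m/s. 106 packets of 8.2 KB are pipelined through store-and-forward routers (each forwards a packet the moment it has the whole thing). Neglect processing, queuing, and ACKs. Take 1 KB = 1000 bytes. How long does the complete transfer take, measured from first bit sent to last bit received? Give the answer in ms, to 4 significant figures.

0.2615 ms

Per-hop transmission t_tx = L/R = 65600/27000000000 = 0.00242963 ms.
Per-hop propagation t_prop = 160/210000000 = 0.000761905 ms.
Pipeline fill: first packet needs 2·t_tx to clear all hops; remaining 105 packets each add one t_tx.
Total = (2+106-1)·t_tx + 2·t_prop = 107·0.00242963 + 2·0.000761905 = 0.2615 ms.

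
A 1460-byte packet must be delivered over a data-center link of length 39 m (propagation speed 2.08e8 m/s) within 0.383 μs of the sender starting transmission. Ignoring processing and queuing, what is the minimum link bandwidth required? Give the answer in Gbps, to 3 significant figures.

59.7 Gbps

L = 11680 bits.
Propagation delay = 39 / 208000000 = 0.1875 μs.
Transmission budget = 0.383 − 0.1875 = 0.1955 μs.
R ≥ L / t_tx = 11680 bits / 1.955e-07 s = 59.7 Gbps.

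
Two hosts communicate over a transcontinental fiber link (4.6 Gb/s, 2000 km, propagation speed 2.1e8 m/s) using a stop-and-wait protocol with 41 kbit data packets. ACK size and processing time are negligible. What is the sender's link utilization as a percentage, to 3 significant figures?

0.0468 %

t_tx = L/R = 41000/4600000000 = 8.91304e-06 s.
t_prop = 2000000/210000000 = 0.00952381 s; RTT = 0.0190476 s.
Cycle = t_tx + RTT = 0.0190565 s.
Utilization = t_tx / cycle = 8.91304e-06/0.0190565 = 0.0468 %.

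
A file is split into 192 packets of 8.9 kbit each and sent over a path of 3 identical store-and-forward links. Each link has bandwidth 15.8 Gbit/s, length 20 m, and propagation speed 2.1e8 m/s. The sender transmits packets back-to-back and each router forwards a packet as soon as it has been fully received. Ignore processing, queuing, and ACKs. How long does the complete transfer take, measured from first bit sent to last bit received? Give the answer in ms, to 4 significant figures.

Per-hop transmission t_tx = L/R = 8900/15800000000 = 0.000563291 ms.
Per-hop propagation t_prop = 20/210000000 = 9.52381e-05 ms.
Pipeline fill: first packet needs 3·t_tx to clear all hops; remaining 191 packets each add one t_tx.
Total = (3+192-1)·t_tx + 3·t_prop = 194·0.000563291 + 3·9.52381e-05 = 0.1096 ms.

0.1096 ms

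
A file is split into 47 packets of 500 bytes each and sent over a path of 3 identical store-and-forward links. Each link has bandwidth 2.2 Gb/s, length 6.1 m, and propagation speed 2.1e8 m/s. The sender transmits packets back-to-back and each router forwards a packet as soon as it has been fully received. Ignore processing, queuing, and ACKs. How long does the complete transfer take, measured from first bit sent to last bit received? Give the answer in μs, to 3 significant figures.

Per-hop transmission t_tx = L/R = 4000/2200000000 = 1.81818 μs.
Per-hop propagation t_prop = 6.1/210000000 = 0.0290476 μs.
Pipeline fill: first packet needs 3·t_tx to clear all hops; remaining 46 packets each add one t_tx.
Total = (3+47-1)·t_tx + 3·t_prop = 49·1.81818 + 3·0.0290476 = 89.2 μs.

89.2 μs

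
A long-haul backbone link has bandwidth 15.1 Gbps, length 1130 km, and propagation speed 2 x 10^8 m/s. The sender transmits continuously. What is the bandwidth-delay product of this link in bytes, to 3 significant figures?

10700000 bytes

Propagation delay = 1130000 / 200000000 = 0.00565 s.
BDP = R × t_prop = 15100000000 × 0.00565 = 85315000 bits.
In bytes: 85315000/8 = 10700000 bytes.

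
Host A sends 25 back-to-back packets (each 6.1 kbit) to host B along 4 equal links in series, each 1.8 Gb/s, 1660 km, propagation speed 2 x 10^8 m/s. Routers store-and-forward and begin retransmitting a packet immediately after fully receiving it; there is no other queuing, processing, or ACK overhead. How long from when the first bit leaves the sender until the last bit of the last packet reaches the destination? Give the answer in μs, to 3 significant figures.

Per-hop transmission t_tx = L/R = 6100/1800000000 = 3.38889 μs.
Per-hop propagation t_prop = 1660000/200000000 = 8300 μs.
Pipeline fill: first packet needs 4·t_tx to clear all hops; remaining 24 packets each add one t_tx.
Total = (4+25-1)·t_tx + 4·t_prop = 28·3.38889 + 4·8300 = 33300 μs.

33300 μs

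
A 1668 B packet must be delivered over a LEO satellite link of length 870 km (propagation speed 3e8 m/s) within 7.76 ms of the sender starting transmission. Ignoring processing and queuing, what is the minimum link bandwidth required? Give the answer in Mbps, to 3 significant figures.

L = 13344 bits.
Propagation delay = 870000 / 300000000 = 2.9 ms.
Transmission budget = 7.76 − 2.9 = 4.86 ms.
R ≥ L / t_tx = 13344 bits / 0.00486 s = 2.75 Mbps.

2.75 Mbps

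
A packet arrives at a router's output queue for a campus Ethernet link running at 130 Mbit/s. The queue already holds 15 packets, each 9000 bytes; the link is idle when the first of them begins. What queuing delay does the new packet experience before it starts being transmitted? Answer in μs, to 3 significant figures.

8310 μs

Each queued packet: L/R = 72000/130000000 = 553.846 μs.
15 queued → 8307.69 μs.
Queuing delay = 8310 μs.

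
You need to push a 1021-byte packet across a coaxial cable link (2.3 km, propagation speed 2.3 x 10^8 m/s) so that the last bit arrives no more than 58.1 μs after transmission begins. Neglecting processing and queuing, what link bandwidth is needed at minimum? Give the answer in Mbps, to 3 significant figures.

L = 8168 bits.
Propagation delay = 2300 / 2.3e+08 = 10 μs.
Transmission budget = 58.1 − 10 = 48.1 μs.
R ≥ L / t_tx = 8168 bits / 4.81e-05 s = 170 Mbps.

170 Mbps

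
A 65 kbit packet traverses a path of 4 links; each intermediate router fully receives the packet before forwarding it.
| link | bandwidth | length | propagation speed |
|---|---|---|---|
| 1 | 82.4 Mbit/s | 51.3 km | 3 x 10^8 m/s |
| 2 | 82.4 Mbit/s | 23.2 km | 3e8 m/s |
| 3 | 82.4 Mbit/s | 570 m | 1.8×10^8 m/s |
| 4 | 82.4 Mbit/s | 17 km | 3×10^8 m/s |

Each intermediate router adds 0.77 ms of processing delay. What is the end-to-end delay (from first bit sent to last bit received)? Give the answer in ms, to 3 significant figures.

L = 65000 bits.
Transmission delay per hop = L/R = 65000/82400000 = 0.788835 ms; 4 hops → 3.15534 ms.
Propagation delays (d/s per hop): 0.171, 0.0773333, 0.00316667, 0.0566667 ms; sum = 0.308167 ms.
Processing at 3 router(s): 3 × 0.77 ms = 2.31 ms.
End-to-end = 5.77 ms.

5.77 ms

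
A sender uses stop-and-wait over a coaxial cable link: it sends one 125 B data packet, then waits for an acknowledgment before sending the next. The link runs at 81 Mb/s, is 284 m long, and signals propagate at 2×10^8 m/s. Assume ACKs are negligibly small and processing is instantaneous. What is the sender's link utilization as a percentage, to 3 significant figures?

81.3 %

t_tx = L/R = 1000/81000000 = 1.23457e-05 s.
t_prop = 284/200000000 = 1.42e-06 s; RTT = 2.84e-06 s.
Cycle = t_tx + RTT = 1.51857e-05 s.
Utilization = t_tx / cycle = 1.23457e-05/1.51857e-05 = 81.3 %.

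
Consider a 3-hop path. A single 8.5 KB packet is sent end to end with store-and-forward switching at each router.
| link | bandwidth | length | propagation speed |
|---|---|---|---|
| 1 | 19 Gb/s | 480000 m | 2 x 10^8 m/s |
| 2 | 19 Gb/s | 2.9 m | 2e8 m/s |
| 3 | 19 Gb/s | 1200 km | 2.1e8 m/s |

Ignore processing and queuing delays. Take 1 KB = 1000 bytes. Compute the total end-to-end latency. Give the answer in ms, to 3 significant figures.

8.13 ms

L = 68000 bits.
Transmission delay per hop = L/R = 68000/19000000000 = 0.00357895 ms; 3 hops → 0.0107368 ms.
Propagation delays (d/s per hop): 2.4, 1.45e-05, 5.71429 ms; sum = 8.1143 ms.
End-to-end = 8.13 ms.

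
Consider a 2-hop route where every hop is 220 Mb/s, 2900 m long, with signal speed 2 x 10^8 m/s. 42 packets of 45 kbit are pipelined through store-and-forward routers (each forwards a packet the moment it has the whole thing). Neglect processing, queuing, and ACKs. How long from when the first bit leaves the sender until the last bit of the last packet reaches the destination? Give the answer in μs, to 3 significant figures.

8820 μs

Per-hop transmission t_tx = L/R = 45000/220000000 = 204.545 μs.
Per-hop propagation t_prop = 2900/200000000 = 14.5 μs.
Pipeline fill: first packet needs 2·t_tx to clear all hops; remaining 41 packets each add one t_tx.
Total = (2+42-1)·t_tx + 2·t_prop = 43·204.545 + 2·14.5 = 8820 μs.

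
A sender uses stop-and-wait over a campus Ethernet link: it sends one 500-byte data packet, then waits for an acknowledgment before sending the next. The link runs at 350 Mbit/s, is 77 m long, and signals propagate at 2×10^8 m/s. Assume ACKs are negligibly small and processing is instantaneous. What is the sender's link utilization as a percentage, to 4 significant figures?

t_tx = L/R = 4000/350000000 = 1.14286e-05 s.
t_prop = 77/200000000 = 3.85e-07 s; RTT = 7.7e-07 s.
Cycle = t_tx + RTT = 1.21986e-05 s.
Utilization = t_tx / cycle = 1.14286e-05/1.21986e-05 = 93.69 %.

93.69 %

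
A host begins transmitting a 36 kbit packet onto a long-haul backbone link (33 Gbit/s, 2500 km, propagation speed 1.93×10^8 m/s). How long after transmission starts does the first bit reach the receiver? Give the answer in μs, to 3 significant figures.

13000 μs

First bit experiences only propagation delay: d/s = 2500000/193000000 = 13000 μs.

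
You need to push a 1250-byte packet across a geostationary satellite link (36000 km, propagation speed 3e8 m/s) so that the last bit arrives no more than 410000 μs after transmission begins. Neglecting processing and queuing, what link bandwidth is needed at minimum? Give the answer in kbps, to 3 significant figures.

34.5 kbps

L = 10000 bits.
Propagation delay = 36000000 / 300000000 = 120000 μs.
Transmission budget = 410000 − 120000 = 290000 μs.
R ≥ L / t_tx = 10000 bits / 0.29 s = 34.5 kbps.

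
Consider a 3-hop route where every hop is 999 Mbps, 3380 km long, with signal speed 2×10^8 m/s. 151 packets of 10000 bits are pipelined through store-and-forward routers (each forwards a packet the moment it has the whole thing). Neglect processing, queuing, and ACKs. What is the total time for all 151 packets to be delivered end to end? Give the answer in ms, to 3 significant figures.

Per-hop transmission t_tx = L/R = 10000/999000000 = 0.01001 ms.
Per-hop propagation t_prop = 3380000/200000000 = 16.9 ms.
Pipeline fill: first packet needs 3·t_tx to clear all hops; remaining 150 packets each add one t_tx.
Total = (3+151-1)·t_tx + 3·t_prop = 153·0.01001 + 3·16.9 = 52.2 ms.

52.2 ms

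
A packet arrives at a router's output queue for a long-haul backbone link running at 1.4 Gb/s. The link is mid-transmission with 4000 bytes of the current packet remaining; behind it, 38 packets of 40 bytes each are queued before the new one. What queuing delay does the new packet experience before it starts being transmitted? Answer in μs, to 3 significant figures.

Each queued packet: L/R = 320/1400000000 = 0.228571 μs.
38 queued → 8.68571 μs.
Plus remaining 32000 bits of current packet: 22.8571 μs.
Queuing delay = 31.5 μs.

31.5 μs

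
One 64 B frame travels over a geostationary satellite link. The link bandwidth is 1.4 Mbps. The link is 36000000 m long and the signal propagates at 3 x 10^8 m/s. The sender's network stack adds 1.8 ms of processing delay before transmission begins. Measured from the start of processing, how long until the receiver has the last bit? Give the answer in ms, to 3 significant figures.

122 ms

L = 64 × 8 = 512 bits.
Transmission delay = L/R = 512 / 1400000 = 0.365714 ms.
Propagation delay = d/s = 36000000 m / 300000000 m/s = 120 ms.
Plus processing delay 1.8 ms = 1.8 ms.
Total = 122 ms.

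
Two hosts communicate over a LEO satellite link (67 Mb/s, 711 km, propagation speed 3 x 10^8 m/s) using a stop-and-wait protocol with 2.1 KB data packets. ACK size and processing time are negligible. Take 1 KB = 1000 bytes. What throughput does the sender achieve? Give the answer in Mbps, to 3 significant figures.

t_tx = L/R = 16800/67000000 = 0.000250746 s.
t_prop = 711000/300000000 = 0.00237 s; RTT = 0.00474 s.
Cycle = t_tx + RTT = 0.00499075 s.
Throughput = L / cycle = 16800 / 0.00499075 = 3.37 Mbps.

3.37 Mbps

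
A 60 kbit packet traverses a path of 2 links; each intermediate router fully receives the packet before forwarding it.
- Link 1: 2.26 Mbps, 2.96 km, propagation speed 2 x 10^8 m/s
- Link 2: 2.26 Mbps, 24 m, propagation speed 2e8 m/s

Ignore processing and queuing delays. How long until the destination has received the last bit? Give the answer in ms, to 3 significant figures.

53.1 ms

L = 60000 bits.
Transmission delay per hop = L/R = 60000/2260000 = 26.5487 ms; 2 hops → 53.0973 ms.
Propagation delays (d/s per hop): 0.0148, 0.00012 ms; sum = 0.01492 ms.
End-to-end = 53.1 ms.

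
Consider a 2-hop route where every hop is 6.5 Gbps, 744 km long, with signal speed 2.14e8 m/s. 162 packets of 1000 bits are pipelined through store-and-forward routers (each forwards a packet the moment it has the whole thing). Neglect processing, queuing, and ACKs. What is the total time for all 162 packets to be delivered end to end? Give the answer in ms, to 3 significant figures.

6.98 ms

Per-hop transmission t_tx = L/R = 1000/6500000000 = 0.000153846 ms.
Per-hop propagation t_prop = 744000/214000000 = 3.47664 ms.
Pipeline fill: first packet needs 2·t_tx to clear all hops; remaining 161 packets each add one t_tx.
Total = (2+162-1)·t_tx + 2·t_prop = 163·0.000153846 + 2·3.47664 = 6.98 ms.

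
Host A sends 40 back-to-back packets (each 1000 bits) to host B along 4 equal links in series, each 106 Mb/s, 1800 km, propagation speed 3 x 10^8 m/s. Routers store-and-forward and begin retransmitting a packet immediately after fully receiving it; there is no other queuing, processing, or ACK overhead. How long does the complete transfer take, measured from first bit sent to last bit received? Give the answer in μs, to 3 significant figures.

Per-hop transmission t_tx = L/R = 1000/106000000 = 9.43396 μs.
Per-hop propagation t_prop = 1800000/300000000 = 6000 μs.
Pipeline fill: first packet needs 4·t_tx to clear all hops; remaining 39 packets each add one t_tx.
Total = (4+40-1)·t_tx + 4·t_prop = 43·9.43396 + 4·6000 = 24400 μs.

24400 μs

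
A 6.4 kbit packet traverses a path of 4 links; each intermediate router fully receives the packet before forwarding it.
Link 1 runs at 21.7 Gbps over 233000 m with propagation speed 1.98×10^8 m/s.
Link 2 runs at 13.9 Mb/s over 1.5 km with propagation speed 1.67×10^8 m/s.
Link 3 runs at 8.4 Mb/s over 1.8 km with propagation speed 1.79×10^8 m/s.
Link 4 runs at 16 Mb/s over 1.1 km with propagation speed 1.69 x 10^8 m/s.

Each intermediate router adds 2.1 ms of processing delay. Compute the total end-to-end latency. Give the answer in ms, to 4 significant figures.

L = 6400 bits.
Transmission delays (L/R per hop): 0.000294931, 0.460432, 0.761905, 0.4 ms; sum = 1.62263 ms.
Propagation delays (d/s per hop): 1.17677, 0.00898204, 0.0100559, 0.00650888 ms; sum = 1.20231 ms.
Processing at 3 router(s): 3 × 2.1 ms = 6.3 ms.
End-to-end = 9.125 ms.

9.125 ms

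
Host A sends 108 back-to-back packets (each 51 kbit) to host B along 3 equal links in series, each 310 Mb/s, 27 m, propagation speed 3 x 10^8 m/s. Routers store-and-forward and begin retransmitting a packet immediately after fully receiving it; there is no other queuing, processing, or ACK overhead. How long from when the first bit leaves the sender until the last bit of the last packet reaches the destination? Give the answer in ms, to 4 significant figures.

Per-hop transmission t_tx = L/R = 51000/310000000 = 0.164516 ms.
Per-hop propagation t_prop = 27/300000000 = 9e-05 ms.
Pipeline fill: first packet needs 3·t_tx to clear all hops; remaining 107 packets each add one t_tx.
Total = (3+108-1)·t_tx + 3·t_prop = 110·0.164516 + 3·9e-05 = 18.10 ms.

18.10 ms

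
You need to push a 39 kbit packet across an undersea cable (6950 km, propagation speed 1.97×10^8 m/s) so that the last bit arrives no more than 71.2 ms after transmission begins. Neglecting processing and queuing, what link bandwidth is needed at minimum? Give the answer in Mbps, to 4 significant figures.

1.086 Mbps

Propagation delay = 6950000 / 197000000 = 35.2792 ms.
Transmission budget = 71.2 − 35.2792 = 35.9208 ms.
R ≥ L / t_tx = 39000 bits / 0.0359208 s = 1.086 Mbps.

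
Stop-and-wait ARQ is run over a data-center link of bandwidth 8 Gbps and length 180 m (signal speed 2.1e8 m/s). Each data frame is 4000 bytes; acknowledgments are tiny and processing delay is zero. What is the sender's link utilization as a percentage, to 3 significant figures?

70.0 %

t_tx = L/R = 32000/8000000000 = 4e-06 s.
t_prop = 180/210000000 = 8.57143e-07 s; RTT = 1.71429e-06 s.
Cycle = t_tx + RTT = 5.71429e-06 s.
Utilization = t_tx / cycle = 4e-06/5.71429e-06 = 70.0 %.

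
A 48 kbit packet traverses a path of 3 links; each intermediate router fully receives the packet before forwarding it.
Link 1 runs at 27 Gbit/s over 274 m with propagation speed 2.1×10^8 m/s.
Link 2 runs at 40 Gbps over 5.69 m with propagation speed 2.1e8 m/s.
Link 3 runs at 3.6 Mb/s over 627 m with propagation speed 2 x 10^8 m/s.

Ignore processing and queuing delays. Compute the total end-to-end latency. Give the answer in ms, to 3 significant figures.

13.3 ms

L = 48000 bits.
Transmission delays (L/R per hop): 0.00177778, 0.0012, 13.3333 ms; sum = 13.3363 ms.
Propagation delays (d/s per hop): 0.00130476, 2.70952e-05, 0.003135 ms; sum = 0.00446686 ms.
End-to-end = 13.3 ms.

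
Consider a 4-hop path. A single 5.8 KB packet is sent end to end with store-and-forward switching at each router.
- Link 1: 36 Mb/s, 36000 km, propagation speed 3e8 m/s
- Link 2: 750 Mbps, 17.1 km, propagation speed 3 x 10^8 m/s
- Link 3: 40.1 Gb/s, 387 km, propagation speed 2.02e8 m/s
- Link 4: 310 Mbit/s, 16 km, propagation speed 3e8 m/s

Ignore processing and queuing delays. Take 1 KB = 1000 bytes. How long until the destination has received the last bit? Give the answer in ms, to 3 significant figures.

124 ms

L = 46400 bits.
Transmission delays (L/R per hop): 1.28889, 0.0618667, 0.00115711, 0.149677 ms; sum = 1.50159 ms.
Propagation delays (d/s per hop): 120, 0.057, 1.91584, 0.0533333 ms; sum = 122.026 ms.
End-to-end = 124 ms.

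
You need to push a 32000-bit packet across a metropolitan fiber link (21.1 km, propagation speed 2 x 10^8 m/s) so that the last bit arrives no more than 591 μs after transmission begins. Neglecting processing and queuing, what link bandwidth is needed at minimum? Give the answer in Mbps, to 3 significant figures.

Propagation delay = 21100 / 200000000 = 105.5 μs.
Transmission budget = 591 − 105.5 = 485.5 μs.
R ≥ L / t_tx = 32000 bits / 0.0004855 s = 65.9 Mbps.

65.9 Mbps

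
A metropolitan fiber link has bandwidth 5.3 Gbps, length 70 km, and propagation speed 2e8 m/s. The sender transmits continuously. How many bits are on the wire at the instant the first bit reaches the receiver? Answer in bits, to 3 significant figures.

1860000 bits

Propagation delay = 70000 / 200000000 = 0.00035 s.
BDP = R × t_prop = 5300000000 × 0.00035 = 1855000 bits.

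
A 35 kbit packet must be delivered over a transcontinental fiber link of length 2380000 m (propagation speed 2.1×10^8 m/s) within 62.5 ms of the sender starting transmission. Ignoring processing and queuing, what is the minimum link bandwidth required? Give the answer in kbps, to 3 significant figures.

Propagation delay = 2380000 / 210000000 = 11.3333 ms.
Transmission budget = 62.5 − 11.3333 = 51.1667 ms.
R ≥ L / t_tx = 35000 bits / 0.0511667 s = 684 kbps.

684 kbps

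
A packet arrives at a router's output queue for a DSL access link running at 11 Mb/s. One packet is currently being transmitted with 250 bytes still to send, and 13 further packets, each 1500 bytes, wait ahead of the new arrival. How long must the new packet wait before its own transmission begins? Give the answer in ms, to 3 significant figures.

Each queued packet: L/R = 12000/11000000 = 1.09091 ms.
13 queued → 14.1818 ms.
Plus remaining 2000 bits of current packet: 0.181818 ms.
Queuing delay = 14.4 ms.

14.4 ms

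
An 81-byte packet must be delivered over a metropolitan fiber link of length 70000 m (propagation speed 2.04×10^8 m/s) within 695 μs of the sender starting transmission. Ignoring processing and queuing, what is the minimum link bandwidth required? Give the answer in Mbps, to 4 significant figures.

L = 648 bits.
Propagation delay = 70000 / 204000000 = 343.137 μs.
Transmission budget = 695 − 343.137 = 351.863 μs.
R ≥ L / t_tx = 648 bits / 0.000351863 s = 1.842 Mbps.

1.842 Mbps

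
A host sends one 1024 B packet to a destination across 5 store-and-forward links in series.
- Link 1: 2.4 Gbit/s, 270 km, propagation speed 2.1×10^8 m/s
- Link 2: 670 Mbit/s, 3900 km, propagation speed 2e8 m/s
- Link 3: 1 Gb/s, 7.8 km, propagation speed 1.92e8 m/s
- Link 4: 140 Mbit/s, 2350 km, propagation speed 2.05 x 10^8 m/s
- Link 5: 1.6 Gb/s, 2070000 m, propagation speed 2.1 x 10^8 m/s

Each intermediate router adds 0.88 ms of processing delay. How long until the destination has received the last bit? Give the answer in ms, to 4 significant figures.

45.75 ms

L = 1024 × 8 = 8192 bits.
Transmission delays (L/R per hop): 0.00341333, 0.0122269, 0.008192, 0.0585143, 0.00512 ms; sum = 0.0874665 ms.
Propagation delays (d/s per hop): 1.28571, 19.5, 0.040625, 11.4634, 9.85714 ms; sum = 42.1469 ms.
Processing at 4 router(s): 4 × 0.88 ms = 3.52 ms.
End-to-end = 45.75 ms.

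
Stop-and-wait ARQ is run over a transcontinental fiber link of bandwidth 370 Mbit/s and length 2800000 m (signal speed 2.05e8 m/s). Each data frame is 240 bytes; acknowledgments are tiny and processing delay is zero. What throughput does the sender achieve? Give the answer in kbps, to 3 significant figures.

70.3 kbps

t_tx = L/R = 1920/370000000 = 5.18919e-06 s.
t_prop = 2800000/2.05e+08 = 0.0136585 s; RTT = 0.0273171 s.
Cycle = t_tx + RTT = 0.0273223 s.
Throughput = L / cycle = 1920 / 0.0273223 = 70.3 kbps.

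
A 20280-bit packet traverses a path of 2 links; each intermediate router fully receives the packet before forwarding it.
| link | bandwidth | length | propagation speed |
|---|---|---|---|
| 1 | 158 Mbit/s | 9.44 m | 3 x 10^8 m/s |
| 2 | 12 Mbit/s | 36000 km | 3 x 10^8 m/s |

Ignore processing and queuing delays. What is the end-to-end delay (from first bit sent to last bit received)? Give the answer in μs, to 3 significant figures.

Transmission delays (L/R per hop): 128.354, 1690 μs; sum = 1818.35 μs.
Propagation delays (d/s per hop): 0.0314667, 120000 μs; sum = 120000 μs.
End-to-end = 122000 μs.

122000 μs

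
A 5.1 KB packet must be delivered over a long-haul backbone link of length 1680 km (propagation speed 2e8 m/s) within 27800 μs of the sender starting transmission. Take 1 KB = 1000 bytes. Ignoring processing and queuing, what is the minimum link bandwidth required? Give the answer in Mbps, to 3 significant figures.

2.10 Mbps

L = 40800 bits.
Propagation delay = 1680000 / 200000000 = 8400 μs.
Transmission budget = 27800 − 8400 = 19400 μs.
R ≥ L / t_tx = 40800 bits / 0.0194 s = 2.10 Mbps.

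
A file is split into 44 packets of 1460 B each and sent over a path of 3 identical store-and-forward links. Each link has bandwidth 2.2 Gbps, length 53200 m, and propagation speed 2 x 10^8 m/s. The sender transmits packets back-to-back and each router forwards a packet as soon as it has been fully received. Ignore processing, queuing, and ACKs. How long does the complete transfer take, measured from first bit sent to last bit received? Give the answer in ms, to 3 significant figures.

1.04 ms

Per-hop transmission t_tx = L/R = 11680/2200000000 = 0.00530909 ms.
Per-hop propagation t_prop = 53200/200000000 = 0.266 ms.
Pipeline fill: first packet needs 3·t_tx to clear all hops; remaining 43 packets each add one t_tx.
Total = (3+44-1)·t_tx + 3·t_prop = 46·0.00530909 + 3·0.266 = 1.04 ms.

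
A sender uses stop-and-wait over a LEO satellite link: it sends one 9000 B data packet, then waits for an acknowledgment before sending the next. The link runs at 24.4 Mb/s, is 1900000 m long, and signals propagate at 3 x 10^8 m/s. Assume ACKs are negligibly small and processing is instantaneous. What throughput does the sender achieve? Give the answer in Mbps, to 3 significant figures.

t_tx = L/R = 72000/24400000 = 0.00295082 s.
t_prop = 1900000/300000000 = 0.00633333 s; RTT = 0.0126667 s.
Cycle = t_tx + RTT = 0.0156175 s.
Throughput = L / cycle = 72000 / 0.0156175 = 4.61 Mbps.

4.61 Mbps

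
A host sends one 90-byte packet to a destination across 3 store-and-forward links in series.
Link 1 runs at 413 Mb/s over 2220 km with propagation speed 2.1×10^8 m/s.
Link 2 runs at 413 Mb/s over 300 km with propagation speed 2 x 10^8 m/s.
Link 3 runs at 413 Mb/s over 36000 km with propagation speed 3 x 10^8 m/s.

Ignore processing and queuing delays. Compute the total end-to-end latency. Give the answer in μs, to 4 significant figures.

L = 90 × 8 = 720 bits.
Transmission delay per hop = L/R = 720/413000000 = 1.74334 μs; 3 hops → 5.23002 μs.
Propagation delays (d/s per hop): 10571.4, 1500, 120000 μs; sum = 132071 μs.
End-to-end = 132100 μs.

132100 μs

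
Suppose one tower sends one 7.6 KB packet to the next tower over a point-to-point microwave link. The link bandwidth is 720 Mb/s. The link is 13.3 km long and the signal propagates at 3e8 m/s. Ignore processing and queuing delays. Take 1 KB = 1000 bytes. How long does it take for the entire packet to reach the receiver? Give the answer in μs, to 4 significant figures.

L = 60800 bits.
Transmission delay = L/R = 60800 / 720000000 = 84.4444 μs.
Propagation delay = d/s = 13300 m / 300000000 m/s = 44.3333 μs.
Total = 128.8 μs.

128.8 μs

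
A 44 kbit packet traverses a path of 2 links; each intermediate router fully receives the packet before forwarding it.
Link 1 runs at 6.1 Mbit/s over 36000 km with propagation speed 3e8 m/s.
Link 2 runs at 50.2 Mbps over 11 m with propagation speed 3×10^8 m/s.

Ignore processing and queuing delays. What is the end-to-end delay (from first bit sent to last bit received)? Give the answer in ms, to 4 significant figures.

128.1 ms

L = 44000 bits.
Transmission delays (L/R per hop): 7.21311, 0.876494 ms; sum = 8.08961 ms.
Propagation delays (d/s per hop): 120, 3.66667e-05 ms; sum = 120 ms.
End-to-end = 128.1 ms.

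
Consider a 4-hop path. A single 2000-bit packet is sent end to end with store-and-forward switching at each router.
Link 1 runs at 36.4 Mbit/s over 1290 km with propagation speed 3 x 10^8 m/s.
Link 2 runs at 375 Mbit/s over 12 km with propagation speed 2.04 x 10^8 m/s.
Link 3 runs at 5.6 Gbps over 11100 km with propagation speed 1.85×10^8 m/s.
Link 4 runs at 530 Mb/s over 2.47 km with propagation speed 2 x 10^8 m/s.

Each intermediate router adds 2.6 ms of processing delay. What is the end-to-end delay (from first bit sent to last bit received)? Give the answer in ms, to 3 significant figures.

Transmission delays (L/R per hop): 0.0549451, 0.00533333, 0.000357143, 0.00377358 ms; sum = 0.0644091 ms.
Propagation delays (d/s per hop): 4.3, 0.0588235, 60, 0.01235 ms; sum = 64.3712 ms.
Processing at 3 router(s): 3 × 2.6 ms = 7.8 ms.
End-to-end = 72.2 ms.

72.2 ms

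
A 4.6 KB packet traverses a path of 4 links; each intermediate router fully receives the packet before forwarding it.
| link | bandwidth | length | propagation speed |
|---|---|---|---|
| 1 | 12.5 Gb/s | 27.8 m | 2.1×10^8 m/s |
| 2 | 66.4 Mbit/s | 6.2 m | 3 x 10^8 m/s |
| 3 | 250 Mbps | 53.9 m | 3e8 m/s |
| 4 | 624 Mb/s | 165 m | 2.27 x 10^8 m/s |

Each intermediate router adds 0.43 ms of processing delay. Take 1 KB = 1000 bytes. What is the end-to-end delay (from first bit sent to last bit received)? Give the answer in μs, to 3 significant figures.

2050 μs

L = 36800 bits.
Transmission delays (L/R per hop): 2.944, 554.217, 147.2, 58.9744 μs; sum = 763.335 μs.
Propagation delays (d/s per hop): 0.132381, 0.0206667, 0.179667, 0.726872 μs; sum = 1.05959 μs.
Processing at 3 router(s): 3 × 0.43 ms = 1290 μs.
End-to-end = 2050 μs.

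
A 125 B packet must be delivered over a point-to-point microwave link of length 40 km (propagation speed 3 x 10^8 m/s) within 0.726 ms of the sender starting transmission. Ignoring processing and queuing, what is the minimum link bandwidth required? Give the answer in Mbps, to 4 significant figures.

1.687 Mbps

L = 1000 bits.
Propagation delay = 40000 / 300000000 = 0.133333 ms.
Transmission budget = 0.726 − 0.133333 = 0.592667 ms.
R ≥ L / t_tx = 1000 bits / 0.000592667 s = 1.687 Mbps.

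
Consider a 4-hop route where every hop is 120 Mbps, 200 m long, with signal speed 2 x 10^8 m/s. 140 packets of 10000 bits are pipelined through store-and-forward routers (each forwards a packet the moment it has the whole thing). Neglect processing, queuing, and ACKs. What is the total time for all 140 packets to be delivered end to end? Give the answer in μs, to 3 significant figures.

11900 μs

Per-hop transmission t_tx = L/R = 10000/120000000 = 83.3333 μs.
Per-hop propagation t_prop = 200/200000000 = 1 μs.
Pipeline fill: first packet needs 4·t_tx to clear all hops; remaining 139 packets each add one t_tx.
Total = (4+140-1)·t_tx + 4·t_prop = 143·83.3333 + 4·1 = 11900 μs.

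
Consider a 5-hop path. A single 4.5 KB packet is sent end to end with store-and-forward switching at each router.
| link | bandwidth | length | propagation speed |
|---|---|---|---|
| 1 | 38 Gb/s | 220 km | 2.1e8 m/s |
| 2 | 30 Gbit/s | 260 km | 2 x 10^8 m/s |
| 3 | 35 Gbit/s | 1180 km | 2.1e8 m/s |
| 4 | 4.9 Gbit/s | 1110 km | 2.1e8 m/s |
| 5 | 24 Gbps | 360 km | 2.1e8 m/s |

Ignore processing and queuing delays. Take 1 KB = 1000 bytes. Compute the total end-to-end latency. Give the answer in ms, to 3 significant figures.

15.0 ms

L = 36000 bits.
Transmission delays (L/R per hop): 0.000947368, 0.0012, 0.00102857, 0.00734694, 0.0015 ms; sum = 0.0120229 ms.
Propagation delays (d/s per hop): 1.04762, 1.3, 5.61905, 5.28571, 1.71429 ms; sum = 14.9667 ms.
End-to-end = 15.0 ms.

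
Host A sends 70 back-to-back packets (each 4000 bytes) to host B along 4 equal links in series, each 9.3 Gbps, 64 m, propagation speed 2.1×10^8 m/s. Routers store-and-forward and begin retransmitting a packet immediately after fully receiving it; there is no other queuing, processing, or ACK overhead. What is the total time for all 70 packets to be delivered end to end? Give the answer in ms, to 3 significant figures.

0.252 ms

Per-hop transmission t_tx = L/R = 32000/9300000000 = 0.00344086 ms.
Per-hop propagation t_prop = 64/210000000 = 0.000304762 ms.
Pipeline fill: first packet needs 4·t_tx to clear all hops; remaining 69 packets each add one t_tx.
Total = (4+70-1)·t_tx + 4·t_prop = 73·0.00344086 + 4·0.000304762 = 0.252 ms.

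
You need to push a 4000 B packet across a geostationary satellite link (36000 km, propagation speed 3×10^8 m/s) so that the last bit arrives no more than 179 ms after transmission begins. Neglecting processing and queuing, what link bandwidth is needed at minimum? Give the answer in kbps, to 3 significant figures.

L = 32000 bits.
Propagation delay = 36000000 / 300000000 = 120 ms.
Transmission budget = 179 − 120 = 59 ms.
R ≥ L / t_tx = 32000 bits / 0.059 s = 542 kbps.

542 kbps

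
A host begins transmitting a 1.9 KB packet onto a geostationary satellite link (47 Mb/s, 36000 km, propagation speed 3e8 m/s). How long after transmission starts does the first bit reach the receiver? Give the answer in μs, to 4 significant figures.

120000 μs

First bit experiences only propagation delay: d/s = 36000000/300000000 = 120000 μs.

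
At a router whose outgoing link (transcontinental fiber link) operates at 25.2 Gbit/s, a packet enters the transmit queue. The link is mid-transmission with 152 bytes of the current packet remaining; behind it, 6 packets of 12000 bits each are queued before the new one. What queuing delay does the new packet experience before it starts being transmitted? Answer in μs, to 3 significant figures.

Each queued packet: L/R = 12000/25200000000 = 0.47619 μs.
6 queued → 2.85714 μs.
Plus remaining 1216 bits of current packet: 0.048254 μs.
Queuing delay = 2.91 μs.

2.91 μs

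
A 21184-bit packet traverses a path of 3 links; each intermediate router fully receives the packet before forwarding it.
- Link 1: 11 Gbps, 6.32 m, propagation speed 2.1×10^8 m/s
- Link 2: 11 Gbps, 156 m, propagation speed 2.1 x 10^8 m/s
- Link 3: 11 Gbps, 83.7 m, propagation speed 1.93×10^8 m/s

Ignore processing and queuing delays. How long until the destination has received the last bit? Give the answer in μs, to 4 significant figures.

6.984 μs

Transmission delay per hop = L/R = 21184/11000000000 = 1.92582 μs; 3 hops → 5.77745 μs.
Propagation delays (d/s per hop): 0.0300952, 0.742857, 0.433679 μs; sum = 1.20663 μs.
End-to-end = 6.984 μs.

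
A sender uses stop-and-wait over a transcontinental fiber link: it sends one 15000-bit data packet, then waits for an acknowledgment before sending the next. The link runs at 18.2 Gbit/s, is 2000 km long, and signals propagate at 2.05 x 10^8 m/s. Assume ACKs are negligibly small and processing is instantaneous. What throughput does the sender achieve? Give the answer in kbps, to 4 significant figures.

768.7 kbps

t_tx = L/R = 15000/18200000000 = 8.24176e-07 s.
t_prop = 2000000/2.05e+08 = 0.0097561 s; RTT = 0.0195122 s.
Cycle = t_tx + RTT = 0.019513 s.
Throughput = L / cycle = 15000 / 0.019513 = 768.7 kbps.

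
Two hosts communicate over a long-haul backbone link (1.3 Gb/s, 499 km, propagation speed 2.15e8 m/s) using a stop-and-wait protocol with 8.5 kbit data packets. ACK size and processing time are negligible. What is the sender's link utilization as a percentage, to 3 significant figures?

t_tx = L/R = 8500/1300000000 = 6.53846e-06 s.
t_prop = 499000/215000000 = 0.00232093 s; RTT = 0.00464186 s.
Cycle = t_tx + RTT = 0.0046484 s.
Utilization = t_tx / cycle = 6.53846e-06/0.0046484 = 0.141 %.

0.141 %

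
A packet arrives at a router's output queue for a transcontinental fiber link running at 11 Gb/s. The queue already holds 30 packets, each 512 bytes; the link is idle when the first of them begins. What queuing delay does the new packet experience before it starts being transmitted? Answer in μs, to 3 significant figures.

11.2 μs

Each queued packet: L/R = 4096/11000000000 = 0.372364 μs.
30 queued → 11.1709 μs.
Queuing delay = 11.2 μs.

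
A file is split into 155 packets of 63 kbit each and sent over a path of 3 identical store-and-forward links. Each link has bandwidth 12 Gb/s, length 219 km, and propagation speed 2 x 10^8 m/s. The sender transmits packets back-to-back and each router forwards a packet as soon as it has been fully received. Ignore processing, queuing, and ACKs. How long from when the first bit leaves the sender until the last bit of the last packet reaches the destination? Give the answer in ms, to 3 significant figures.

Per-hop transmission t_tx = L/R = 63000/12000000000 = 0.00525 ms.
Per-hop propagation t_prop = 219000/200000000 = 1.095 ms.
Pipeline fill: first packet needs 3·t_tx to clear all hops; remaining 154 packets each add one t_tx.
Total = (3+155-1)·t_tx + 3·t_prop = 157·0.00525 + 3·1.095 = 4.11 ms.

4.11 ms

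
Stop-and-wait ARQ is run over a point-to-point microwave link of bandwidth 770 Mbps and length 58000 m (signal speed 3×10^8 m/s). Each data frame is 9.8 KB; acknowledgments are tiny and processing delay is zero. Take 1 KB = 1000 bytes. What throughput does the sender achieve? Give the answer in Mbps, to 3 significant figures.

160 Mbps

t_tx = L/R = 78400/770000000 = 0.000101818 s.
t_prop = 58000/300000000 = 0.000193333 s; RTT = 0.000386667 s.
Cycle = t_tx + RTT = 0.000488485 s.
Throughput = L / cycle = 78400 / 0.000488485 = 160 Mbps.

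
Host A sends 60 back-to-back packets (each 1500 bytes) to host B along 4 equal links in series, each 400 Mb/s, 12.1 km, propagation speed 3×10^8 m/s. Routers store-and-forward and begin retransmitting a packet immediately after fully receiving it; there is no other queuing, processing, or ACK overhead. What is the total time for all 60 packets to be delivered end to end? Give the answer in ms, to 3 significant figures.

2.05 ms

Per-hop transmission t_tx = L/R = 12000/400000000 = 0.03 ms.
Per-hop propagation t_prop = 12100/300000000 = 0.0403333 ms.
Pipeline fill: first packet needs 4·t_tx to clear all hops; remaining 59 packets each add one t_tx.
Total = (4+60-1)·t_tx + 4·t_prop = 63·0.03 + 4·0.0403333 = 2.05 ms.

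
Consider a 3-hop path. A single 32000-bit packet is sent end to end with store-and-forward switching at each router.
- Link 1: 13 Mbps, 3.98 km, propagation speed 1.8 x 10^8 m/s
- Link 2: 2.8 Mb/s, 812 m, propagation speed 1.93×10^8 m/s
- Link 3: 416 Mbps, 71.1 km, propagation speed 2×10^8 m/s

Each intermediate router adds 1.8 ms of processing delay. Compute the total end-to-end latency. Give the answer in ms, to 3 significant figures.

Transmission delays (L/R per hop): 2.46154, 11.4286, 0.0769231 ms; sum = 13.967 ms.
Propagation delays (d/s per hop): 0.0221111, 0.00420725, 0.3555 ms; sum = 0.381818 ms.
Processing at 2 router(s): 2 × 1.8 ms = 3.6 ms.
End-to-end = 17.9 ms.

17.9 ms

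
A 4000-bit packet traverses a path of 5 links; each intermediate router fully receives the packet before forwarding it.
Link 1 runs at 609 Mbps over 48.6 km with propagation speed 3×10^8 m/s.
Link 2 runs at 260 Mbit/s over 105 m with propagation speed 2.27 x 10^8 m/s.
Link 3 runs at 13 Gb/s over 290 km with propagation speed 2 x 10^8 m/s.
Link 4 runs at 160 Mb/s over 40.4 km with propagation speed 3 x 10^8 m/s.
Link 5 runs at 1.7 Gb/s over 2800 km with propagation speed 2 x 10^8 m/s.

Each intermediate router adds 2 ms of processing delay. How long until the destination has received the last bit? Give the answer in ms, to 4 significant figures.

23.80 ms

Transmission delays (L/R per hop): 0.00656814, 0.0153846, 0.000307692, 0.025, 0.00235294 ms; sum = 0.0496134 ms.
Propagation delays (d/s per hop): 0.162, 0.000462555, 1.45, 0.134667, 14 ms; sum = 15.7471 ms.
Processing at 4 router(s): 4 × 2 ms = 8 ms.
End-to-end = 23.80 ms.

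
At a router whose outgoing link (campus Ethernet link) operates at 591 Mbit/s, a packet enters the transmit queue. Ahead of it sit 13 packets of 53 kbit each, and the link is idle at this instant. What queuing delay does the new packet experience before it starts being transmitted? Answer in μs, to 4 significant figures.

1166 μs

Each queued packet: L/R = 53000/591000000 = 89.6785 μs.
13 queued → 1165.82 μs.
Queuing delay = 1166 μs.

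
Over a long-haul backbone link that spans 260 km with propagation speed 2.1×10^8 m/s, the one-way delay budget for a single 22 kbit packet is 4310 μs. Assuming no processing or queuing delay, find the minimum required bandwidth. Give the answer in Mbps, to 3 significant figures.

Propagation delay = 260000 / 210000000 = 1238.1 μs.
Transmission budget = 4310 − 1238.1 = 3071.9 μs.
R ≥ L / t_tx = 22000 bits / 0.0030719 s = 7.16 Mbps.

7.16 Mbps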